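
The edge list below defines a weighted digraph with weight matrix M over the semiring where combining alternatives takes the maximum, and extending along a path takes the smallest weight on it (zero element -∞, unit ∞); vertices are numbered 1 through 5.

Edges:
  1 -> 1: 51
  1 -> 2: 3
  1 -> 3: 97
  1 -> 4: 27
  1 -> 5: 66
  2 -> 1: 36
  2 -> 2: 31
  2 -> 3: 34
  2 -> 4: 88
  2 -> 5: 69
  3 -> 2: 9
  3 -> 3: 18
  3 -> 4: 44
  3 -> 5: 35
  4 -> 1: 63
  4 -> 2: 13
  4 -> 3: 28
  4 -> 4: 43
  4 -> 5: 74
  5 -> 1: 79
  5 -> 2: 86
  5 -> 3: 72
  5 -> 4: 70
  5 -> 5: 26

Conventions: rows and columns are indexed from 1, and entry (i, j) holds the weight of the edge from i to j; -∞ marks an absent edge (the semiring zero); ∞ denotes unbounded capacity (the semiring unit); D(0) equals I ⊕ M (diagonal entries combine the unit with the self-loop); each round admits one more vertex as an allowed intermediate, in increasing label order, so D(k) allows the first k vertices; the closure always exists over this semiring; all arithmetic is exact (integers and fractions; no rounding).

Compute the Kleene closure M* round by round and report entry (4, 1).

D(0):
  [∞, 3, 97, 27, 66]
  [36, ∞, 34, 88, 69]
  [-∞, 9, ∞, 44, 35]
  [63, 13, 28, ∞, 74]
  [79, 86, 72, 70, ∞]
D(1):
  [∞, 3, 97, 27, 66]
  [36, ∞, 36, 88, 69]
  [-∞, 9, ∞, 44, 35]
  [63, 13, 63, ∞, 74]
  [79, 86, 79, 70, ∞]
D(2):
  [∞, 3, 97, 27, 66]
  [36, ∞, 36, 88, 69]
  [9, 9, ∞, 44, 35]
  [63, 13, 63, ∞, 74]
  [79, 86, 79, 86, ∞]
D(3):
  [∞, 9, 97, 44, 66]
  [36, ∞, 36, 88, 69]
  [9, 9, ∞, 44, 35]
  [63, 13, 63, ∞, 74]
  [79, 86, 79, 86, ∞]
D(4):
  [∞, 13, 97, 44, 66]
  [63, ∞, 63, 88, 74]
  [44, 13, ∞, 44, 44]
  [63, 13, 63, ∞, 74]
  [79, 86, 79, 86, ∞]
D(5):
  [∞, 66, 97, 66, 66]
  [74, ∞, 74, 88, 74]
  [44, 44, ∞, 44, 44]
  [74, 74, 74, ∞, 74]
  [79, 86, 79, 86, ∞]
Answer: M*[4][1] = 74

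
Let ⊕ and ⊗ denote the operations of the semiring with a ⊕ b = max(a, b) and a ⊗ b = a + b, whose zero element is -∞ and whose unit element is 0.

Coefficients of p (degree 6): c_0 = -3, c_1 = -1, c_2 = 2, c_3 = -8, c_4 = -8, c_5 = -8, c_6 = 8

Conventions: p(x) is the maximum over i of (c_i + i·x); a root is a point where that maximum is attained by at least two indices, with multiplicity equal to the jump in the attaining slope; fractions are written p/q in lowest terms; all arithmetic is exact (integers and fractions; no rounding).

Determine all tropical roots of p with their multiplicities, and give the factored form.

hull edge (i=0, c=-3) to (i=2, c=2): slope 5/2, span 2
hull edge (i=2, c=2) to (i=6, c=8): slope 3/2, span 4
Factored form: p(x) = 8 ⊗ (x ⊕ (-5/2)) ⊗ (x ⊕ (-5/2)) ⊗ (x ⊕ (-3/2)) ⊗ (x ⊕ (-3/2)) ⊗ (x ⊕ (-3/2)) ⊗ (x ⊕ (-3/2))
Answer: roots = -5/2 (mult 2), -3/2 (mult 4)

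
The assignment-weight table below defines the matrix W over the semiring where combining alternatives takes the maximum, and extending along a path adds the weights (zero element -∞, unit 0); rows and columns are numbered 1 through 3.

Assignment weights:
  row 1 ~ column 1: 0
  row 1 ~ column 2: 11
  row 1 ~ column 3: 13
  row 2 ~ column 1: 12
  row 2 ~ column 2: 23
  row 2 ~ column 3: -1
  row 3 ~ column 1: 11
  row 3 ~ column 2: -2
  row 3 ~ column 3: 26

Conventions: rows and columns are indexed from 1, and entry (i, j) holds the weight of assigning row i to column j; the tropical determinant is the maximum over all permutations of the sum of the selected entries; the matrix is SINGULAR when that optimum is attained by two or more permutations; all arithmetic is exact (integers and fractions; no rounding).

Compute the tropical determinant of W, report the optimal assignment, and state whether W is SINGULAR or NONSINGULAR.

σ = (1, 2, 3): 0 + 23 + 26 = 49
σ = (1, 3, 2): 0 + (-1) + (-2) = -3
σ = (2, 1, 3): 11 + 12 + 26 = 49
σ = (2, 3, 1): 11 + (-1) + 11 = 21
σ = (3, 1, 2): 13 + 12 + (-2) = 23
σ = (3, 2, 1): 13 + 23 + 11 = 47
Optimal value attained by: σ = (1, 2, 3).
Answer: det⊕(W) = 49; verdict: SINGULAR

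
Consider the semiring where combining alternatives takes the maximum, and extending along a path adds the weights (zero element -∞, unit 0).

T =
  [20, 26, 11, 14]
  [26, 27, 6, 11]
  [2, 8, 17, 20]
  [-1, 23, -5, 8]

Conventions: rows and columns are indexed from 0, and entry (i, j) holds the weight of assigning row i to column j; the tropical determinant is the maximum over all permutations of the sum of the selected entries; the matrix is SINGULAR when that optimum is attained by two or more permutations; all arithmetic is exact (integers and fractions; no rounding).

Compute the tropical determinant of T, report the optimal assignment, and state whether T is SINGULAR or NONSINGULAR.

σ = (0, 1, 2, 3): 20 + 27 + 17 + 8 = 72
σ = (0, 1, 3, 2): 20 + 27 + 20 + (-5) = 62
σ = (0, 2, 1, 3): 20 + 6 + 8 + 8 = 42
σ = (0, 2, 3, 1): 20 + 6 + 20 + 23 = 69
σ = (0, 3, 1, 2): 20 + 11 + 8 + (-5) = 34
σ = (0, 3, 2, 1): 20 + 11 + 17 + 23 = 71
σ = (1, 0, 2, 3): 26 + 26 + 17 + 8 = 77
σ = (1, 0, 3, 2): 26 + 26 + 20 + (-5) = 67
σ = (1, 2, 0, 3): 26 + 6 + 2 + 8 = 42
σ = (1, 2, 3, 0): 26 + 6 + 20 + (-1) = 51
σ = (1, 3, 0, 2): 26 + 11 + 2 + (-5) = 34
σ = (1, 3, 2, 0): 26 + 11 + 17 + (-1) = 53
σ = (2, 0, 1, 3): 11 + 26 + 8 + 8 = 53
σ = (2, 0, 3, 1): 11 + 26 + 20 + 23 = 80
σ = (2, 1, 0, 3): 11 + 27 + 2 + 8 = 48
σ = (2, 1, 3, 0): 11 + 27 + 20 + (-1) = 57
σ = (2, 3, 0, 1): 11 + 11 + 2 + 23 = 47
σ = (2, 3, 1, 0): 11 + 11 + 8 + (-1) = 29
σ = (3, 0, 1, 2): 14 + 26 + 8 + (-5) = 43
σ = (3, 0, 2, 1): 14 + 26 + 17 + 23 = 80
σ = (3, 1, 0, 2): 14 + 27 + 2 + (-5) = 38
σ = (3, 1, 2, 0): 14 + 27 + 17 + (-1) = 57
σ = (3, 2, 0, 1): 14 + 6 + 2 + 23 = 45
σ = (3, 2, 1, 0): 14 + 6 + 8 + (-1) = 27
Optimal value attained by: σ = (2, 0, 3, 1).
Answer: det⊕(T) = 80; verdict: SINGULAR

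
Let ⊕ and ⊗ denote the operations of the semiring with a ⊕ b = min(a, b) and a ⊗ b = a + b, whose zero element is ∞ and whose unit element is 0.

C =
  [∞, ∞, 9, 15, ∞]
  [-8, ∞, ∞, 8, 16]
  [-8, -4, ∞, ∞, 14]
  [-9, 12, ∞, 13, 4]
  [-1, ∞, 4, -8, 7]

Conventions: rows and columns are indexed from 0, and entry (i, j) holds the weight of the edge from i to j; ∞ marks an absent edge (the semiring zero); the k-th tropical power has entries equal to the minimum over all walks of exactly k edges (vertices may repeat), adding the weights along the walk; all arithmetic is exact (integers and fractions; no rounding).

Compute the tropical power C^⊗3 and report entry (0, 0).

C^⊗2:
  [1, 5, ∞, 28, 19]
  [-1, 20, 1, 7, 12]
  [-12, ∞, 1, 4, 12]
  [3, 25, 0, -4, 11]
  [-17, 0, 8, -1, -4]
C^⊗3:
  [-3, 40, 10, 11, 21]
  [-7, -3, 8, 4, 11]
  [-7, -3, -3, 3, 8]
  [-13, -4, 12, 3, 0]
  [-10, 4, -8, -12, 3]
Key observation: the optimum is the walk 0->2->1->0, with weight 9 + (-4) + (-8) = -3.
Optimal value attained by: walk 0->2->1->0.
Answer: (C^⊗3)[0][0] = -3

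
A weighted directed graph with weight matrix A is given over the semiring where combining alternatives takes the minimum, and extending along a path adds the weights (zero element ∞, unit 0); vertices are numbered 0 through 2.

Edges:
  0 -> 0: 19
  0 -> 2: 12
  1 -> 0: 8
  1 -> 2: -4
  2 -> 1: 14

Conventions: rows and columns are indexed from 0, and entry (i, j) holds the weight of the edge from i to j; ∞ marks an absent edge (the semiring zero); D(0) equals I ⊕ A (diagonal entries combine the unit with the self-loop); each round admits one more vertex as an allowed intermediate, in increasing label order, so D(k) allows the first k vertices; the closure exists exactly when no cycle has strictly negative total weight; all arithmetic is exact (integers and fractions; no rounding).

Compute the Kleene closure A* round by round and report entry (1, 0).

D(0):
  [0, ∞, 12]
  [8, 0, -4]
  [∞, 14, 0]
D(1):
  [0, ∞, 12]
  [8, 0, -4]
  [∞, 14, 0]
D(2):
  [0, ∞, 12]
  [8, 0, -4]
  [22, 14, 0]
D(3):
  [0, 26, 12]
  [8, 0, -4]
  [22, 14, 0]
Answer: A*[1][0] = 8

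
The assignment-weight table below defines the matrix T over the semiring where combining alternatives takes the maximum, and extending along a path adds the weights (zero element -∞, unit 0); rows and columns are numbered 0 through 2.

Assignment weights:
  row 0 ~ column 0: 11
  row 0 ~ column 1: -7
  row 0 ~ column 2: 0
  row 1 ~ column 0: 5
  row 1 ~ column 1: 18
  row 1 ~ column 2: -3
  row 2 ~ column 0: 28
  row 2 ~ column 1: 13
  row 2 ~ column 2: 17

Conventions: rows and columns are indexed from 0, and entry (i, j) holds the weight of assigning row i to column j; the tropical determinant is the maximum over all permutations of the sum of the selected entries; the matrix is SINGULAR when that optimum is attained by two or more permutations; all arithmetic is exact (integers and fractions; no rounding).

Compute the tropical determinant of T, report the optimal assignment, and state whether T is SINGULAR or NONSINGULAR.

σ = (0, 1, 2): 11 + 18 + 17 = 46
σ = (0, 2, 1): 11 + (-3) + 13 = 21
σ = (1, 0, 2): (-7) + 5 + 17 = 15
σ = (1, 2, 0): (-7) + (-3) + 28 = 18
σ = (2, 0, 1): 0 + 5 + 13 = 18
σ = (2, 1, 0): 0 + 18 + 28 = 46
Optimal value attained by: σ = (0, 1, 2).
Answer: det⊕(T) = 46; verdict: SINGULAR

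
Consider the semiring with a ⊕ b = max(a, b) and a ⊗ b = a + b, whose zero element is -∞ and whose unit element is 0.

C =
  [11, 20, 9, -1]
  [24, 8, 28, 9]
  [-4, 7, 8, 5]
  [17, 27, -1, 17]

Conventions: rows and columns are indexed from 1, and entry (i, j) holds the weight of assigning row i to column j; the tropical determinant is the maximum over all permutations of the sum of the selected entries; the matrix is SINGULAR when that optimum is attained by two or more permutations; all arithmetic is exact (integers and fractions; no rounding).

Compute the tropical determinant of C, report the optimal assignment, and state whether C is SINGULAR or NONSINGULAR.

σ = (1, 2, 3, 4): 11 + 8 + 8 + 17 = 44
σ = (1, 2, 4, 3): 11 + 8 + 5 + (-1) = 23
σ = (1, 3, 2, 4): 11 + 28 + 7 + 17 = 63
σ = (1, 3, 4, 2): 11 + 28 + 5 + 27 = 71
σ = (1, 4, 2, 3): 11 + 9 + 7 + (-1) = 26
σ = (1, 4, 3, 2): 11 + 9 + 8 + 27 = 55
σ = (2, 1, 3, 4): 20 + 24 + 8 + 17 = 69
σ = (2, 1, 4, 3): 20 + 24 + 5 + (-1) = 48
σ = (2, 3, 1, 4): 20 + 28 + (-4) + 17 = 61
σ = (2, 3, 4, 1): 20 + 28 + 5 + 17 = 70
σ = (2, 4, 1, 3): 20 + 9 + (-4) + (-1) = 24
σ = (2, 4, 3, 1): 20 + 9 + 8 + 17 = 54
σ = (3, 1, 2, 4): 9 + 24 + 7 + 17 = 57
σ = (3, 1, 4, 2): 9 + 24 + 5 + 27 = 65
σ = (3, 2, 1, 4): 9 + 8 + (-4) + 17 = 30
σ = (3, 2, 4, 1): 9 + 8 + 5 + 17 = 39
σ = (3, 4, 1, 2): 9 + 9 + (-4) + 27 = 41
σ = (3, 4, 2, 1): 9 + 9 + 7 + 17 = 42
σ = (4, 1, 2, 3): (-1) + 24 + 7 + (-1) = 29
σ = (4, 1, 3, 2): (-1) + 24 + 8 + 27 = 58
σ = (4, 2, 1, 3): (-1) + 8 + (-4) + (-1) = 2
σ = (4, 2, 3, 1): (-1) + 8 + 8 + 17 = 32
σ = (4, 3, 1, 2): (-1) + 28 + (-4) + 27 = 50
σ = (4, 3, 2, 1): (-1) + 28 + 7 + 17 = 51
Optimal value attained by: σ = (1, 3, 4, 2).
Answer: det⊕(C) = 71; verdict: NONSINGULAR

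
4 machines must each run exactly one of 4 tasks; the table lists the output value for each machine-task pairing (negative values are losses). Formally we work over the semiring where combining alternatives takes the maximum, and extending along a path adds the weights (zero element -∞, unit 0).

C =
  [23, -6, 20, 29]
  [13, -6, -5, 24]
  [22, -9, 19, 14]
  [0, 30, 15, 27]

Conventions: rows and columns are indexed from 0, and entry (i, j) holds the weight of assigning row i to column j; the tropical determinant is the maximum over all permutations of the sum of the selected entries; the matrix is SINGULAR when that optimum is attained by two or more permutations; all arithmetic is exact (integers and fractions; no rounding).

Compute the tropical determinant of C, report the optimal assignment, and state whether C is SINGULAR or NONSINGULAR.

σ = (0, 1, 2, 3): 23 + (-6) + 19 + 27 = 63
σ = (0, 1, 3, 2): 23 + (-6) + 14 + 15 = 46
σ = (0, 2, 1, 3): 23 + (-5) + (-9) + 27 = 36
σ = (0, 2, 3, 1): 23 + (-5) + 14 + 30 = 62
σ = (0, 3, 1, 2): 23 + 24 + (-9) + 15 = 53
σ = (0, 3, 2, 1): 23 + 24 + 19 + 30 = 96
σ = (1, 0, 2, 3): (-6) + 13 + 19 + 27 = 53
σ = (1, 0, 3, 2): (-6) + 13 + 14 + 15 = 36
σ = (1, 2, 0, 3): (-6) + (-5) + 22 + 27 = 38
σ = (1, 2, 3, 0): (-6) + (-5) + 14 + 0 = 3
σ = (1, 3, 0, 2): (-6) + 24 + 22 + 15 = 55
σ = (1, 3, 2, 0): (-6) + 24 + 19 + 0 = 37
σ = (2, 0, 1, 3): 20 + 13 + (-9) + 27 = 51
σ = (2, 0, 3, 1): 20 + 13 + 14 + 30 = 77
σ = (2, 1, 0, 3): 20 + (-6) + 22 + 27 = 63
σ = (2, 1, 3, 0): 20 + (-6) + 14 + 0 = 28
σ = (2, 3, 0, 1): 20 + 24 + 22 + 30 = 96
σ = (2, 3, 1, 0): 20 + 24 + (-9) + 0 = 35
σ = (3, 0, 1, 2): 29 + 13 + (-9) + 15 = 48
σ = (3, 0, 2, 1): 29 + 13 + 19 + 30 = 91
σ = (3, 1, 0, 2): 29 + (-6) + 22 + 15 = 60
σ = (3, 1, 2, 0): 29 + (-6) + 19 + 0 = 42
σ = (3, 2, 0, 1): 29 + (-5) + 22 + 30 = 76
σ = (3, 2, 1, 0): 29 + (-5) + (-9) + 0 = 15
Optimal value attained by: σ = (0, 3, 2, 1).
Answer: det⊕(C) = 96; verdict: SINGULAR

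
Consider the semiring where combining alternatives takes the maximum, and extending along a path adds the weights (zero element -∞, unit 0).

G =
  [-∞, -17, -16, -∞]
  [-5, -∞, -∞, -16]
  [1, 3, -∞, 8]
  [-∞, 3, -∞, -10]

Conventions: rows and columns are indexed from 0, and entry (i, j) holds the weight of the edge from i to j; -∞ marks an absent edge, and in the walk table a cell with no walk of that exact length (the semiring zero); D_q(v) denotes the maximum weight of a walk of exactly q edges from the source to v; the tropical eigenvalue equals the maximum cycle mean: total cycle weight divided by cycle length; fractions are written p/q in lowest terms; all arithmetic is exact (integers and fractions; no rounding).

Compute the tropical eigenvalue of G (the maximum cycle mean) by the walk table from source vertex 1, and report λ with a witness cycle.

q=0: [-∞, 0, -∞, -∞]
q=1: [-5, -∞, -∞, -16]
q=2: [-∞, -13, -21, -26]
q=3: [-18, -18, -∞, -13]
q=4: [-23, -10, -34, -23]
Optimal cycle mean attained by: cycle 0->2->3->1->0, total (-16) + 8 + 3 + (-5), length 4.
Answer: λ = -5/2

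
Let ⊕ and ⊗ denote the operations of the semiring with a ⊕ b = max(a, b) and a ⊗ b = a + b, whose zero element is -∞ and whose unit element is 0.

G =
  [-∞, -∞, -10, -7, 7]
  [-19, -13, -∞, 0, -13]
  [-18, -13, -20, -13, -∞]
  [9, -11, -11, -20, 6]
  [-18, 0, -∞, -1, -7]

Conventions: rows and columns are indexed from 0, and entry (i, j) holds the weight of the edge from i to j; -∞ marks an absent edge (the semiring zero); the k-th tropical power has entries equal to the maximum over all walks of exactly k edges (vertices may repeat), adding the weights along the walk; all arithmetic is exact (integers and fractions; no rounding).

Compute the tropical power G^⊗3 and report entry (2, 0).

G^⊗2:
  [2, 7, -18, 6, 0]
  [9, -11, -11, -13, 6]
  [-4, -24, -24, -13, -7]
  [-11, 6, -1, 5, 16]
  [8, -7, -12, 0, 5]
G^⊗3:
  [15, 0, -5, 7, 12]
  [-4, 6, -1, 5, 16]
  [-4, -7, -14, -8, 3]
  [14, 16, -6, 15, 11]
  [9, 5, -2, 4, 15]
Key observation: the optimum is the walk 2->1->3->0, with weight (-13) + 0 + 9 = -4.
Optimal value attained by: walk 2->1->3->0.
Answer: (G^⊗3)[2][0] = -4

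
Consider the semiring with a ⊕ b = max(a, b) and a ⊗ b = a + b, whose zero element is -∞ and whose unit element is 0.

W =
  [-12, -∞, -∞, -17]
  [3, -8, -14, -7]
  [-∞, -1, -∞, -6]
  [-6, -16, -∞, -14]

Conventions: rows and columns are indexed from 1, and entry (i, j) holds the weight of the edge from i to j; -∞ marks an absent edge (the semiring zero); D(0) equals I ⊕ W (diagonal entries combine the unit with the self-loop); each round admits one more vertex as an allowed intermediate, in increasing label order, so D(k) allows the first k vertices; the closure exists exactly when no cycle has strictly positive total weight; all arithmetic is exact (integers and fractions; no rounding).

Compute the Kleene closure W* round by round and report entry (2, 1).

D(0):
  [0, -∞, -∞, -17]
  [3, 0, -14, -7]
  [-∞, -1, 0, -6]
  [-6, -16, -∞, 0]
D(1):
  [0, -∞, -∞, -17]
  [3, 0, -14, -7]
  [-∞, -1, 0, -6]
  [-6, -16, -∞, 0]
D(2):
  [0, -∞, -∞, -17]
  [3, 0, -14, -7]
  [2, -1, 0, -6]
  [-6, -16, -30, 0]
D(3):
  [0, -∞, -∞, -17]
  [3, 0, -14, -7]
  [2, -1, 0, -6]
  [-6, -16, -30, 0]
D(4):
  [0, -33, -47, -17]
  [3, 0, -14, -7]
  [2, -1, 0, -6]
  [-6, -16, -30, 0]
Answer: W*[2][1] = 3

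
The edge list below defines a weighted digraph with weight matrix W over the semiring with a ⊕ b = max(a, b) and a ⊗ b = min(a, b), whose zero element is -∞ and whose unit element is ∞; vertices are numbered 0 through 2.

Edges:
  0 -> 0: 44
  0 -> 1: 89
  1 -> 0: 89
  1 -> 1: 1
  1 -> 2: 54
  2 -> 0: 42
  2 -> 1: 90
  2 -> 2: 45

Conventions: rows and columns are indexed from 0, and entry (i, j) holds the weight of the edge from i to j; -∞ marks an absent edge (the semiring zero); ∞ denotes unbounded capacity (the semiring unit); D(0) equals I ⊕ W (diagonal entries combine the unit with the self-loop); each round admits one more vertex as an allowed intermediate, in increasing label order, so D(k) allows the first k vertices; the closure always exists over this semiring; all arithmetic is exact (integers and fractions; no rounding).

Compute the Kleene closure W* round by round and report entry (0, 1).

D(0):
  [∞, 89, -∞]
  [89, ∞, 54]
  [42, 90, ∞]
D(1):
  [∞, 89, -∞]
  [89, ∞, 54]
  [42, 90, ∞]
D(2):
  [∞, 89, 54]
  [89, ∞, 54]
  [89, 90, ∞]
D(3):
  [∞, 89, 54]
  [89, ∞, 54]
  [89, 90, ∞]
Answer: W*[0][1] = 89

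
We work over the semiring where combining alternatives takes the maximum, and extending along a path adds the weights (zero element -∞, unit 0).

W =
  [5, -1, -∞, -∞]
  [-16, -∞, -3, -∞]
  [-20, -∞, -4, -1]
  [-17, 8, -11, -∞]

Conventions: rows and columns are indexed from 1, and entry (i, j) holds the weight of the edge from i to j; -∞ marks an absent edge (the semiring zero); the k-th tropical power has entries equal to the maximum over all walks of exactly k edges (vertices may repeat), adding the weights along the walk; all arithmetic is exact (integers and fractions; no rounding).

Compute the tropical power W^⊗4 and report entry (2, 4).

W^⊗2:
  [10, 4, -4, -∞]
  [-11, -17, -7, -4]
  [-15, 7, -8, -5]
  [-8, -18, 5, -12]
W^⊗3:
  [15, 9, 1, -5]
  [-6, 4, -11, -8]
  [-9, 3, 4, -9]
  [-3, -4, 1, 4]
W^⊗4:
  [20, 14, 6, 0]
  [-1, 0, 1, -12]
  [-4, -1, 0, 3]
  [2, 12, -3, 0]
Key observation: the optimum is the walk 2->3->3->3->4, with weight (-3) + (-4) + (-4) + (-1) = -12.
Optimal value attained by: walk 2->3->3->3->4.
Answer: (W^⊗4)[2][4] = -12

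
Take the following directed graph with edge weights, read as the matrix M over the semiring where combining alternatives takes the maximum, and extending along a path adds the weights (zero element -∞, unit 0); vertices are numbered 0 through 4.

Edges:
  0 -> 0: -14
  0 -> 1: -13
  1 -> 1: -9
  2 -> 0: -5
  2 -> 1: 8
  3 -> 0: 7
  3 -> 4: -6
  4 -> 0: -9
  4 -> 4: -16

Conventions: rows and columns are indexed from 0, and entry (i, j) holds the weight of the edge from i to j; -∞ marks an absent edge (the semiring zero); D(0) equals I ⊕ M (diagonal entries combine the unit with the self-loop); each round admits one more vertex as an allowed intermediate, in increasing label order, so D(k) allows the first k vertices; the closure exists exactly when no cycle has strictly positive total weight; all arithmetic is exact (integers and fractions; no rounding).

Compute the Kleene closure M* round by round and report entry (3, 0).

D(0):
  [0, -13, -∞, -∞, -∞]
  [-∞, 0, -∞, -∞, -∞]
  [-5, 8, 0, -∞, -∞]
  [7, -∞, -∞, 0, -6]
  [-9, -∞, -∞, -∞, 0]
D(1):
  [0, -13, -∞, -∞, -∞]
  [-∞, 0, -∞, -∞, -∞]
  [-5, 8, 0, -∞, -∞]
  [7, -6, -∞, 0, -6]
  [-9, -22, -∞, -∞, 0]
D(2):
  [0, -13, -∞, -∞, -∞]
  [-∞, 0, -∞, -∞, -∞]
  [-5, 8, 0, -∞, -∞]
  [7, -6, -∞, 0, -6]
  [-9, -22, -∞, -∞, 0]
D(3):
  [0, -13, -∞, -∞, -∞]
  [-∞, 0, -∞, -∞, -∞]
  [-5, 8, 0, -∞, -∞]
  [7, -6, -∞, 0, -6]
  [-9, -22, -∞, -∞, 0]
D(4):
  [0, -13, -∞, -∞, -∞]
  [-∞, 0, -∞, -∞, -∞]
  [-5, 8, 0, -∞, -∞]
  [7, -6, -∞, 0, -6]
  [-9, -22, -∞, -∞, 0]
D(5):
  [0, -13, -∞, -∞, -∞]
  [-∞, 0, -∞, -∞, -∞]
  [-5, 8, 0, -∞, -∞]
  [7, -6, -∞, 0, -6]
  [-9, -22, -∞, -∞, 0]
Answer: M*[3][0] = 7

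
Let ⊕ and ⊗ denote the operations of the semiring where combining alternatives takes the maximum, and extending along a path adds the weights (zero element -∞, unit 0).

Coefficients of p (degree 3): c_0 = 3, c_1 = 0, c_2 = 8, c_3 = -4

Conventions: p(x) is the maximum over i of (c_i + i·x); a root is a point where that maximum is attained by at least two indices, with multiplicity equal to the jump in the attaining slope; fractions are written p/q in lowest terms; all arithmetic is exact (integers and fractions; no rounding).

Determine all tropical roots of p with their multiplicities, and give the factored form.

hull edge (i=0, c=3) to (i=2, c=8): slope 5/2, span 2
hull edge (i=2, c=8) to (i=3, c=-4): slope -12, span 1
Factored form: p(x) = -4 ⊗ (x ⊕ (-5/2)) ⊗ (x ⊕ (-5/2)) ⊗ (x ⊕ 12)
Answer: roots = -5/2 (mult 2), 12 (mult 1)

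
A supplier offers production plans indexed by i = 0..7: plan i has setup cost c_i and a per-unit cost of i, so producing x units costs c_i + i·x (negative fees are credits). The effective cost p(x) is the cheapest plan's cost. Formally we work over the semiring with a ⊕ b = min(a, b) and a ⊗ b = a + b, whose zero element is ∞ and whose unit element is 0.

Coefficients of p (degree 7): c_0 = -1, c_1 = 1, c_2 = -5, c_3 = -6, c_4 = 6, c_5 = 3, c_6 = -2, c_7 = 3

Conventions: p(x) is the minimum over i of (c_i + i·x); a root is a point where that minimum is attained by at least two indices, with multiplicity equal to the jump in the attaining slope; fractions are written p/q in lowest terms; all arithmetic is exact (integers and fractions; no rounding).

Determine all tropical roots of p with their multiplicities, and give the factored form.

hull edge (i=0, c=-1) to (i=2, c=-5): slope -2, span 2
hull edge (i=2, c=-5) to (i=3, c=-6): slope -1, span 1
hull edge (i=3, c=-6) to (i=6, c=-2): slope 4/3, span 3
hull edge (i=6, c=-2) to (i=7, c=3): slope 5, span 1
Factored form: p(x) = 3 ⊗ (x ⊕ (-5)) ⊗ (x ⊕ (-4/3)) ⊗ (x ⊕ (-4/3)) ⊗ (x ⊕ (-4/3)) ⊗ (x ⊕ 1) ⊗ (x ⊕ 2) ⊗ (x ⊕ 2)
Answer: roots = -5 (mult 1), -4/3 (mult 3), 1 (mult 1), 2 (mult 2)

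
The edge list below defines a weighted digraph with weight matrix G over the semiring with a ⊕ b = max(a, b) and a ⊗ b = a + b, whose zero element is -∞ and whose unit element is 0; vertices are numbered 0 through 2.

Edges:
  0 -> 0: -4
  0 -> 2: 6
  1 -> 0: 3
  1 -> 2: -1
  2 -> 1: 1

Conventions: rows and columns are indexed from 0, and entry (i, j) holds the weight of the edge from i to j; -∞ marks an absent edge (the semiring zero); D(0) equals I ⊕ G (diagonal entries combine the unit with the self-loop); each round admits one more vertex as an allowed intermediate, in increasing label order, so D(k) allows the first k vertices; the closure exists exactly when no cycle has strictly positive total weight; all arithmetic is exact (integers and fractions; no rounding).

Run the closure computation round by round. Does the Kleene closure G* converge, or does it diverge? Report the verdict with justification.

D(0):
  [0, -∞, 6]
  [3, 0, -1]
  [-∞, 1, 0]
D(1):
  [0, -∞, 6]
  [3, 0, 9]
  [-∞, 1, 0]
Detection: at round 2, diagonal entry (2, 2) turns strictly positive.
Key observation: the cycle 2->1->0->2 has total weight 1 + 3 + 6, which is strictly positive.
Answer: DIVERGES — positive cycle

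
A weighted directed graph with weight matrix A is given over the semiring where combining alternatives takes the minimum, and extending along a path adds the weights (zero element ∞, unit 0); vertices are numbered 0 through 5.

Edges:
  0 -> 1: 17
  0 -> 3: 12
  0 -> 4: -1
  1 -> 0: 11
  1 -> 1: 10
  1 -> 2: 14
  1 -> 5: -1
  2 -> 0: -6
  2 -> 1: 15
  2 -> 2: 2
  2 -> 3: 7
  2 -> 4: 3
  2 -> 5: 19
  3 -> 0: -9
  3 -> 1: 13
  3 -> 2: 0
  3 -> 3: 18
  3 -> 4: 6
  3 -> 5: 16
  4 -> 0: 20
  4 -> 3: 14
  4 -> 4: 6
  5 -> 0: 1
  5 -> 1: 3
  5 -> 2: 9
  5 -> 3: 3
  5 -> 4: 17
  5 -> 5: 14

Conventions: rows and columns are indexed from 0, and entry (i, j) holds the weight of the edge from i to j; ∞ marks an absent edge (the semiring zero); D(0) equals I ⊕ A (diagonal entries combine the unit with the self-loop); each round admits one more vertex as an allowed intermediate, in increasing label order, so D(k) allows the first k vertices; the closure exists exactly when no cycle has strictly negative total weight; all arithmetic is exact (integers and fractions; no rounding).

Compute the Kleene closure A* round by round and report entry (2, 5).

D(0):
  [0, 17, ∞, 12, -1, ∞]
  [11, 0, 14, ∞, ∞, -1]
  [-6, 15, 0, 7, 3, 19]
  [-9, 13, 0, 0, 6, 16]
  [20, ∞, ∞, 14, 0, ∞]
  [1, 3, 9, 3, 17, 0]
D(1):
  [0, 17, ∞, 12, -1, ∞]
  [11, 0, 14, 23, 10, -1]
  [-6, 11, 0, 6, -7, 19]
  [-9, 8, 0, 0, -10, 16]
  [20, 37, ∞, 14, 0, ∞]
  [1, 3, 9, 3, 0, 0]
D(2):
  [0, 17, 31, 12, -1, 16]
  [11, 0, 14, 23, 10, -1]
  [-6, 11, 0, 6, -7, 10]
  [-9, 8, 0, 0, -10, 7]
  [20, 37, 51, 14, 0, 36]
  [1, 3, 9, 3, 0, 0]
D(3):
  [0, 17, 31, 12, -1, 16]
  [8, 0, 14, 20, 7, -1]
  [-6, 11, 0, 6, -7, 10]
  [-9, 8, 0, 0, -10, 7]
  [20, 37, 51, 14, 0, 36]
  [1, 3, 9, 3, 0, 0]
D(4):
  [0, 17, 12, 12, -1, 16]
  [8, 0, 14, 20, 7, -1]
  [-6, 11, 0, 6, -7, 10]
  [-9, 8, 0, 0, -10, 7]
  [5, 22, 14, 14, 0, 21]
  [-6, 3, 3, 3, -7, 0]
D(5):
  [0, 17, 12, 12, -1, 16]
  [8, 0, 14, 20, 7, -1]
  [-6, 11, 0, 6, -7, 10]
  [-9, 8, 0, 0, -10, 7]
  [5, 22, 14, 14, 0, 21]
  [-6, 3, 3, 3, -7, 0]
D(6):
  [0, 17, 12, 12, -1, 16]
  [-7, 0, 2, 2, -8, -1]
  [-6, 11, 0, 6, -7, 10]
  [-9, 8, 0, 0, -10, 7]
  [5, 22, 14, 14, 0, 21]
  [-6, 3, 3, 3, -7, 0]
Answer: A*[2][5] = 10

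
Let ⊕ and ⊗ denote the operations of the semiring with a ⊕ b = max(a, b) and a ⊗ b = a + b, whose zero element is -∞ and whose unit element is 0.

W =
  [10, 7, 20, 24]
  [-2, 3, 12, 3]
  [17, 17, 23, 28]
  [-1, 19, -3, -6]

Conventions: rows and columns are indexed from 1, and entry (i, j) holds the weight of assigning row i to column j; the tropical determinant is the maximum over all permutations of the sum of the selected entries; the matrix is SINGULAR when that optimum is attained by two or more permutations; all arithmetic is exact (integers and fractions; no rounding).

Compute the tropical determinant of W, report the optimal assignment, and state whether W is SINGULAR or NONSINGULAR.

σ = (1, 2, 3, 4): 10 + 3 + 23 + (-6) = 30
σ = (1, 2, 4, 3): 10 + 3 + 28 + (-3) = 38
σ = (1, 3, 2, 4): 10 + 12 + 17 + (-6) = 33
σ = (1, 3, 4, 2): 10 + 12 + 28 + 19 = 69
σ = (1, 4, 2, 3): 10 + 3 + 17 + (-3) = 27
σ = (1, 4, 3, 2): 10 + 3 + 23 + 19 = 55
σ = (2, 1, 3, 4): 7 + (-2) + 23 + (-6) = 22
σ = (2, 1, 4, 3): 7 + (-2) + 28 + (-3) = 30
σ = (2, 3, 1, 4): 7 + 12 + 17 + (-6) = 30
σ = (2, 3, 4, 1): 7 + 12 + 28 + (-1) = 46
σ = (2, 4, 1, 3): 7 + 3 + 17 + (-3) = 24
σ = (2, 4, 3, 1): 7 + 3 + 23 + (-1) = 32
σ = (3, 1, 2, 4): 20 + (-2) + 17 + (-6) = 29
σ = (3, 1, 4, 2): 20 + (-2) + 28 + 19 = 65
σ = (3, 2, 1, 4): 20 + 3 + 17 + (-6) = 34
σ = (3, 2, 4, 1): 20 + 3 + 28 + (-1) = 50
σ = (3, 4, 1, 2): 20 + 3 + 17 + 19 = 59
σ = (3, 4, 2, 1): 20 + 3 + 17 + (-1) = 39
σ = (4, 1, 2, 3): 24 + (-2) + 17 + (-3) = 36
σ = (4, 1, 3, 2): 24 + (-2) + 23 + 19 = 64
σ = (4, 2, 1, 3): 24 + 3 + 17 + (-3) = 41
σ = (4, 2, 3, 1): 24 + 3 + 23 + (-1) = 49
σ = (4, 3, 1, 2): 24 + 12 + 17 + 19 = 72
σ = (4, 3, 2, 1): 24 + 12 + 17 + (-1) = 52
Optimal value attained by: σ = (4, 3, 1, 2).
Answer: det⊕(W) = 72; verdict: NONSINGULAR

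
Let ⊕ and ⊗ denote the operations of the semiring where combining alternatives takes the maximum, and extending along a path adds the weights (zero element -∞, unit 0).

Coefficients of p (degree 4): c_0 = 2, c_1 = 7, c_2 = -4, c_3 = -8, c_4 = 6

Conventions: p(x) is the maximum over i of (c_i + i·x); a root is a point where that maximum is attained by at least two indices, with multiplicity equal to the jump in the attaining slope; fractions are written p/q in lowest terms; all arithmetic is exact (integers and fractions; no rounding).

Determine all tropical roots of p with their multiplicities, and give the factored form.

hull edge (i=0, c=2) to (i=1, c=7): slope 5, span 1
hull edge (i=1, c=7) to (i=4, c=6): slope -1/3, span 3
Factored form: p(x) = 6 ⊗ (x ⊕ (-5)) ⊗ (x ⊕ 1/3) ⊗ (x ⊕ 1/3) ⊗ (x ⊕ 1/3)
Answer: roots = -5 (mult 1), 1/3 (mult 3)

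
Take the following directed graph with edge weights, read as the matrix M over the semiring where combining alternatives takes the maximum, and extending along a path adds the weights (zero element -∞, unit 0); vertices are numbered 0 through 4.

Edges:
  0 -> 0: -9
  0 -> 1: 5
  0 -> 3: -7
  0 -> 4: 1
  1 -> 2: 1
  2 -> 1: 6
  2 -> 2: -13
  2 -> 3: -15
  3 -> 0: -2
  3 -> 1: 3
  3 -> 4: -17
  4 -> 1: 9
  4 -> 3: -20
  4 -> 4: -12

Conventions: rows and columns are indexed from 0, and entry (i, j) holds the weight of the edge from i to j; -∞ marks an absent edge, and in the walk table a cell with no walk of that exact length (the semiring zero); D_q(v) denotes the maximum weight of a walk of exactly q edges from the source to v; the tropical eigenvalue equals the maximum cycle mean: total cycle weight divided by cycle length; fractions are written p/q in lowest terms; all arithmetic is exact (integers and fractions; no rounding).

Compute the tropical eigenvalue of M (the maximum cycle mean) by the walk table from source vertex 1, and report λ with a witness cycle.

q=0: [-∞, 0, -∞, -∞, -∞]
q=1: [-∞, -∞, 1, -∞, -∞]
q=2: [-∞, 7, -12, -14, -∞]
q=3: [-16, -6, 8, -27, -31]
q=4: [-25, 14, -5, -7, -15]
q=5: [-9, 1, 15, -20, -24]
Optimal cycle mean attained by: cycle 1->2->1, total 1 + 6, length 2.
Answer: λ = 7/2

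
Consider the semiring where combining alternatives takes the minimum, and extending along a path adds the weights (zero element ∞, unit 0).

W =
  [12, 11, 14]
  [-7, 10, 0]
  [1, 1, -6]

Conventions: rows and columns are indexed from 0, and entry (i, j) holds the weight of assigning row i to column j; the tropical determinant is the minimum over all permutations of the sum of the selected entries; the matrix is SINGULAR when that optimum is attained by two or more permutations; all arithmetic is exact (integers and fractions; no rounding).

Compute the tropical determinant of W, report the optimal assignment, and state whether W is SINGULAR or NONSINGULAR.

σ = (0, 1, 2): 12 + 10 + (-6) = 16
σ = (0, 2, 1): 12 + 0 + 1 = 13
σ = (1, 0, 2): 11 + (-7) + (-6) = -2
σ = (1, 2, 0): 11 + 0 + 1 = 12
σ = (2, 0, 1): 14 + (-7) + 1 = 8
σ = (2, 1, 0): 14 + 10 + 1 = 25
Optimal value attained by: σ = (1, 0, 2).
Answer: det⊕(W) = -2; verdict: NONSINGULAR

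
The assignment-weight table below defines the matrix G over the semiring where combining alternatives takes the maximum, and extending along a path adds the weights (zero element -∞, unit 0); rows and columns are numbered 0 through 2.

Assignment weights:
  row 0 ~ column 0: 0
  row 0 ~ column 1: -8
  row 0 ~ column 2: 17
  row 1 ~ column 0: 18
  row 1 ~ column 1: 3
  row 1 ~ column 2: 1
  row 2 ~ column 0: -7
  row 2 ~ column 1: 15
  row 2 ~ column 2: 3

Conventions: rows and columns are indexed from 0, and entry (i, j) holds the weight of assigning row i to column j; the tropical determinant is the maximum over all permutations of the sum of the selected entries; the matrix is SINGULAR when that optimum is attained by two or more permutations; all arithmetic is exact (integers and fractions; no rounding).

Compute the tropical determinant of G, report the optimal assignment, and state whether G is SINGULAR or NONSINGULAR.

σ = (0, 1, 2): 0 + 3 + 3 = 6
σ = (0, 2, 1): 0 + 1 + 15 = 16
σ = (1, 0, 2): (-8) + 18 + 3 = 13
σ = (1, 2, 0): (-8) + 1 + (-7) = -14
σ = (2, 0, 1): 17 + 18 + 15 = 50
σ = (2, 1, 0): 17 + 3 + (-7) = 13
Optimal value attained by: σ = (2, 0, 1).
Answer: det⊕(G) = 50; verdict: NONSINGULAR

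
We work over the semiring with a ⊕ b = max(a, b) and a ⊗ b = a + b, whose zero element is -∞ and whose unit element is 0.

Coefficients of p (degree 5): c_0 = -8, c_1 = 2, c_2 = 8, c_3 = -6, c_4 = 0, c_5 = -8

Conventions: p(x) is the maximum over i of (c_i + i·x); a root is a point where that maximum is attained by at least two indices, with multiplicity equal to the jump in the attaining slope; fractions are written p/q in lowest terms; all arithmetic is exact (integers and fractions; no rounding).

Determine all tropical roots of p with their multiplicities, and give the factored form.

hull edge (i=0, c=-8) to (i=1, c=2): slope 10, span 1
hull edge (i=1, c=2) to (i=2, c=8): slope 6, span 1
hull edge (i=2, c=8) to (i=4, c=0): slope -4, span 2
hull edge (i=4, c=0) to (i=5, c=-8): slope -8, span 1
Factored form: p(x) = -8 ⊗ (x ⊕ (-10)) ⊗ (x ⊕ (-6)) ⊗ (x ⊕ 4) ⊗ (x ⊕ 4) ⊗ (x ⊕ 8)
Answer: roots = -10 (mult 1), -6 (mult 1), 4 (mult 2), 8 (mult 1)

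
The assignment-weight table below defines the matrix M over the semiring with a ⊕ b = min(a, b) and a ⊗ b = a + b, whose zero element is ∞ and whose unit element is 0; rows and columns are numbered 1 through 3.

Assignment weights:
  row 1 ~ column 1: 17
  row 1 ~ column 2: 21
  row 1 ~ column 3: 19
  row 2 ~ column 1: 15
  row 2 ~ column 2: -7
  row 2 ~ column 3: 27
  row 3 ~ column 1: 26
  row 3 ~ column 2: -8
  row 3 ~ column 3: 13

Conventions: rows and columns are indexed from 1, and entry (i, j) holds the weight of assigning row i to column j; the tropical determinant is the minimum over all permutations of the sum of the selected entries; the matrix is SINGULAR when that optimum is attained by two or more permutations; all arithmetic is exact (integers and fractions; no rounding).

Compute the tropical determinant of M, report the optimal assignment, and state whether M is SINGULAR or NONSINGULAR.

σ = (1, 2, 3): 17 + (-7) + 13 = 23
σ = (1, 3, 2): 17 + 27 + (-8) = 36
σ = (2, 1, 3): 21 + 15 + 13 = 49
σ = (2, 3, 1): 21 + 27 + 26 = 74
σ = (3, 1, 2): 19 + 15 + (-8) = 26
σ = (3, 2, 1): 19 + (-7) + 26 = 38
Optimal value attained by: σ = (1, 2, 3).
Answer: det⊕(M) = 23; verdict: NONSINGULAR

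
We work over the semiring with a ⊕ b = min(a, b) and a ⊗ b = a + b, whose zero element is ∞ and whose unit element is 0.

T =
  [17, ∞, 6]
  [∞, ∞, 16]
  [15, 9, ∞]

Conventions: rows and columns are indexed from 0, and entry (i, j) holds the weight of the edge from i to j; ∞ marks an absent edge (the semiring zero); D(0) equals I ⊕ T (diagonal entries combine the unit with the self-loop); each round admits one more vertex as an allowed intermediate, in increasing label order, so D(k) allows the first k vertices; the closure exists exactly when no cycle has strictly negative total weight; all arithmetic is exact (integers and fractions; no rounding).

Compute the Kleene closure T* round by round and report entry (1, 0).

D(0):
  [0, ∞, 6]
  [∞, 0, 16]
  [15, 9, 0]
D(1):
  [0, ∞, 6]
  [∞, 0, 16]
  [15, 9, 0]
D(2):
  [0, ∞, 6]
  [∞, 0, 16]
  [15, 9, 0]
D(3):
  [0, 15, 6]
  [31, 0, 16]
  [15, 9, 0]
Answer: T*[1][0] = 31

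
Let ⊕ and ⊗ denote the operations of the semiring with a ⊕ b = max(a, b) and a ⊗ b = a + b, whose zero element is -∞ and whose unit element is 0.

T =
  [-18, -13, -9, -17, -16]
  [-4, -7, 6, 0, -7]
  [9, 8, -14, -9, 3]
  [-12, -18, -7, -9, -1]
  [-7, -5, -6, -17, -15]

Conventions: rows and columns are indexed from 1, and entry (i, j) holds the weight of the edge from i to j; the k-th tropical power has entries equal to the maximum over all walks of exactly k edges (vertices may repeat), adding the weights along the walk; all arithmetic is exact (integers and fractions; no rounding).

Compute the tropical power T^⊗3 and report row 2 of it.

T^⊗2:
  [0, -1, -7, -13, -6]
  [15, 14, -1, -3, 9]
  [4, 1, 14, 8, 1]
  [2, 1, -7, -16, -4]
  [3, 2, 1, -5, -3]
T^⊗3:
  [2, 1, 5, -1, -4]
  [10, 7, 20, 14, 7]
  [23, 22, 7, 5, 17]
  [2, 1, 7, 1, -4]
  [10, 9, 8, 2, 4]
Answer: row 2 of T^⊗3 = [10, 7, 20, 14, 7]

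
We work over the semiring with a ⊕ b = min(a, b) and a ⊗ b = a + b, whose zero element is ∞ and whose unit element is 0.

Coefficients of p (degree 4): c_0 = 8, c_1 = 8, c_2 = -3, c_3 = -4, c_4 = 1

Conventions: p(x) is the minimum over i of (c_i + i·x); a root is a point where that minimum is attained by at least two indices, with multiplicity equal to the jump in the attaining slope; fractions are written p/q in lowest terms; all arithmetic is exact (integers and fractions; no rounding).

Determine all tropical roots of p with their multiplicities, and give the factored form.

hull edge (i=0, c=8) to (i=2, c=-3): slope -11/2, span 2
hull edge (i=2, c=-3) to (i=3, c=-4): slope -1, span 1
hull edge (i=3, c=-4) to (i=4, c=1): slope 5, span 1
Factored form: p(x) = 1 ⊗ (x ⊕ (-5)) ⊗ (x ⊕ 1) ⊗ (x ⊕ 11/2) ⊗ (x ⊕ 11/2)
Answer: roots = -5 (mult 1), 1 (mult 1), 11/2 (mult 2)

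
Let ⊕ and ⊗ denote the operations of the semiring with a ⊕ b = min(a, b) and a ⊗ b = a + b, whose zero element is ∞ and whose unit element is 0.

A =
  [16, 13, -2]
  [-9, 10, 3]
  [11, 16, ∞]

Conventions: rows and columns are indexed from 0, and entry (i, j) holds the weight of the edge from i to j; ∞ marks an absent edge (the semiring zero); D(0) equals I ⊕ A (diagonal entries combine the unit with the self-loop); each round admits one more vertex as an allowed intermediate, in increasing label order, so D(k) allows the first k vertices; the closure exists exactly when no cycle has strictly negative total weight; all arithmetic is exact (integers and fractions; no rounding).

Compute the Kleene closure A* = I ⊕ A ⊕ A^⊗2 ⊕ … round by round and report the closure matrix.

D(0):
  [0, 13, -2]
  [-9, 0, 3]
  [11, 16, 0]
D(1):
  [0, 13, -2]
  [-9, 0, -11]
  [11, 16, 0]
D(2):
  [0, 13, -2]
  [-9, 0, -11]
  [7, 16, 0]
D(3):
  [0, 13, -2]
  [-9, 0, -11]
  [7, 16, 0]
Answer: A* = [[0, 13, -2], [-9, 0, -11], [7, 16, 0]]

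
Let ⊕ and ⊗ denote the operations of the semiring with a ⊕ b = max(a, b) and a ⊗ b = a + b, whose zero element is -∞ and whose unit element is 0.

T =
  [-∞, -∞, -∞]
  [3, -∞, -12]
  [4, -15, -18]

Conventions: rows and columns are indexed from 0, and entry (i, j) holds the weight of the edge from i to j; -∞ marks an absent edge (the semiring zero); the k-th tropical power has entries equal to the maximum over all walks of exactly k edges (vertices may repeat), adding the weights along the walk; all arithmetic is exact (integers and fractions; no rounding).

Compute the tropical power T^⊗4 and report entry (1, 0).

T^⊗2:
  [-∞, -∞, -∞]
  [-8, -27, -30]
  [-12, -33, -27]
T^⊗3:
  [-∞, -∞, -∞]
  [-24, -45, -39]
  [-23, -42, -45]
T^⊗4:
  [-∞, -∞, -∞]
  [-35, -54, -57]
  [-39, -60, -54]
Key observation: the optimum is the walk 1->2->1->2->0, with weight (-12) + (-15) + (-12) + 4 = -35.
Optimal value attained by: walk 1->2->1->2->0.
Answer: (T^⊗4)[1][0] = -35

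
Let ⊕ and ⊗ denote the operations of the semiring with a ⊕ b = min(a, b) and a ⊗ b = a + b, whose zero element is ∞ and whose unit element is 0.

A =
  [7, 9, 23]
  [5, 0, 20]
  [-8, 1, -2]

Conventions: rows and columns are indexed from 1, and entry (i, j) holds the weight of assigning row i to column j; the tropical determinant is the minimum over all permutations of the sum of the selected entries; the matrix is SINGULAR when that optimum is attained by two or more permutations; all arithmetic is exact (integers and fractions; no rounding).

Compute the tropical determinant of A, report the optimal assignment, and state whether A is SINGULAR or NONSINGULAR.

σ = (1, 2, 3): 7 + 0 + (-2) = 5
σ = (1, 3, 2): 7 + 20 + 1 = 28
σ = (2, 1, 3): 9 + 5 + (-2) = 12
σ = (2, 3, 1): 9 + 20 + (-8) = 21
σ = (3, 1, 2): 23 + 5 + 1 = 29
σ = (3, 2, 1): 23 + 0 + (-8) = 15
Optimal value attained by: σ = (1, 2, 3).
Answer: det⊕(A) = 5; verdict: NONSINGULAR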